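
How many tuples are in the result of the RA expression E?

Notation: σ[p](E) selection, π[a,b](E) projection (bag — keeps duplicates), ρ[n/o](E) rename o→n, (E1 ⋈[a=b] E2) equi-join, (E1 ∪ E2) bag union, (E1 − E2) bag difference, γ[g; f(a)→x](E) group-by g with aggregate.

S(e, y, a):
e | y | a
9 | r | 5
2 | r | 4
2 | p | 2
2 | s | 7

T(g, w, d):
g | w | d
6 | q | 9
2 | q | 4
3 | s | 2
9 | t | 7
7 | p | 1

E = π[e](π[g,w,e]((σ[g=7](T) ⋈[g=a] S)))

Row counts bottom-up:
  T → 5
  σ[g=7](T) → 1
  S → 4
  (σ[g=7](T) ⋈[g=a] S) → 1
  π[g,w,e]((σ[g=7](T) ⋈[g=a] S)) → 1
  π[e](π[g,w,e]((σ[g=7](T) ⋈[g=a] S))) → 1

|E| = 1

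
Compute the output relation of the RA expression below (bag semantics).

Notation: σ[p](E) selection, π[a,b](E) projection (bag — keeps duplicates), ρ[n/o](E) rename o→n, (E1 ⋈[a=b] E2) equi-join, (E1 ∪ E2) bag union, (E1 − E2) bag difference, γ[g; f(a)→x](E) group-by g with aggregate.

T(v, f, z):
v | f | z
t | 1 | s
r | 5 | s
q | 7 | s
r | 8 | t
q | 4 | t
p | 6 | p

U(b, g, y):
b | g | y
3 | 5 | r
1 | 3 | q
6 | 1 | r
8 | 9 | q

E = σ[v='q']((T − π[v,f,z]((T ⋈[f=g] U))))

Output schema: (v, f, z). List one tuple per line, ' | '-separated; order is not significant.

Stepwise |·|:
  T → 6
  T → 6
  U → 4
  (T ⋈[f=g] U) → 2
  π[v,f,z]((T ⋈[f=g] U)) → 2
  (T − π[v,f,z]((T ⋈[f=g] U))) → 4
  σ[v='q']((T − π[v,f,z]((T ⋈[f=g] U)))) → 2

== RESULT ==
v | f | z
q | 4 | t
q | 7 | s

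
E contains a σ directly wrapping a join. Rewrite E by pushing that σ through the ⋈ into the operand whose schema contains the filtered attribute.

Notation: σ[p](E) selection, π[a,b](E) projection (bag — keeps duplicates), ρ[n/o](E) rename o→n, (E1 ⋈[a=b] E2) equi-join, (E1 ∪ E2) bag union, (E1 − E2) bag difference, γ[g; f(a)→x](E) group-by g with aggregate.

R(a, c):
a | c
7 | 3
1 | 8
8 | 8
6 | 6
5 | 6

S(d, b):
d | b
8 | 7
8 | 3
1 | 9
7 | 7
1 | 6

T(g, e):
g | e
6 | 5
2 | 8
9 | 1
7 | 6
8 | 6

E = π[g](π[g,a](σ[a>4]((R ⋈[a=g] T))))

σ filters on a, owned by the left side.
E' = π[g](π[g,a]((σ[a>4](R) ⋈[a=g] T)))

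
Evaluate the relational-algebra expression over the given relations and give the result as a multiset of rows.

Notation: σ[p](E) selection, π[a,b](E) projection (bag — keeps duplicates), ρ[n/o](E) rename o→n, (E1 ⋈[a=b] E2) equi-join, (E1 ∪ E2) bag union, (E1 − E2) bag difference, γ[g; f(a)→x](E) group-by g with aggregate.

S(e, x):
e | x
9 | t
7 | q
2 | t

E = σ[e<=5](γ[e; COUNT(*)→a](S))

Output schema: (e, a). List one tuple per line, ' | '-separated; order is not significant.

Stepwise |·|:
  S → 3
  γ[e; COUNT(*)→a](S) → 3
  σ[e<=5](γ[e; COUNT(*)→a](S)) → 1

== RESULT ==
e | a
2 | 1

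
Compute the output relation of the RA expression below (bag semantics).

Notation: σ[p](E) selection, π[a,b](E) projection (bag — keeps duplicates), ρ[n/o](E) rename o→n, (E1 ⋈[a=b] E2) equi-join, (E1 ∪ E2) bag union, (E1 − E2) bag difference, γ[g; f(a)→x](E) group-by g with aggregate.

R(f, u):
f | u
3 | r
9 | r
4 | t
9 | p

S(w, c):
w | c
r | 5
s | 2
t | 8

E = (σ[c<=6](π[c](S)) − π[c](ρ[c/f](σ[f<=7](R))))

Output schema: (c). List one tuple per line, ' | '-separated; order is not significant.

Stepwise |·|:
  S → 3
  π[c](S) → 3
  σ[c<=6](π[c](S)) → 2
  R → 4
  σ[f<=7](R) → 2
  ρ[c/f](σ[f<=7](R)) → 2
  π[c](ρ[c/f](σ[f<=7](R))) → 2
  (σ[c<=6](π[c](S)) − π[c](ρ[c/f](σ[f<=7](R)))) → 2

== RESULT ==
c
2
5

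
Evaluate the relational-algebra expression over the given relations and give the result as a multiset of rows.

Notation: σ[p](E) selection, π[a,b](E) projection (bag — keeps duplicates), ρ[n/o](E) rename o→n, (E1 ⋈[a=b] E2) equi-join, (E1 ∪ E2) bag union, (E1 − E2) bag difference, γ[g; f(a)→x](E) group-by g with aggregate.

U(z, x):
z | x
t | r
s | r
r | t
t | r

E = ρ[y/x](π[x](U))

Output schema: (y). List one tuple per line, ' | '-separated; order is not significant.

Row counts bottom-up:
  U → 4
  π[x](U) → 4
  ρ[y/x](π[x](U)) → 4

== RESULT ==
y
r
r
r
t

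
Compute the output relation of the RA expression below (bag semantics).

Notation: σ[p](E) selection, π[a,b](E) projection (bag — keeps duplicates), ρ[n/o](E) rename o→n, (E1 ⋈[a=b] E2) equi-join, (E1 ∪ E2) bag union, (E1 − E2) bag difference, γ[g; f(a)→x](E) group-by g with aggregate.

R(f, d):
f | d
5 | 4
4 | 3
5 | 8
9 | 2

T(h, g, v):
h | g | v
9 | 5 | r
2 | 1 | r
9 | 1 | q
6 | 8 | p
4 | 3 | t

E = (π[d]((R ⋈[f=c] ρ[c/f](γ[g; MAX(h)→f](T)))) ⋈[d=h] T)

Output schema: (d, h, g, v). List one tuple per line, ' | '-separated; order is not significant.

Row counts bottom-up:
  R → 4
  T → 5
  γ[g; MAX(h)→f](T) → 4
  ρ[c/f](γ[g; MAX(h)→f](T)) → 4
  (R ⋈[f=c] ρ[c/f](γ[g; MAX(h)→f](T))) → 3
  π[d]((R ⋈[f=c] ρ[c/f](γ[g; MAX(h)→f](T)))) → 3
  T → 5
  (π[d]((R ⋈[f=c] ρ[c/f](γ[g; MAX(h)→f](T)))) ⋈[d=h] T) → 2

== RESULT ==
d | h | g | v
2 | 2 | 1 | r
2 | 2 | 1 | r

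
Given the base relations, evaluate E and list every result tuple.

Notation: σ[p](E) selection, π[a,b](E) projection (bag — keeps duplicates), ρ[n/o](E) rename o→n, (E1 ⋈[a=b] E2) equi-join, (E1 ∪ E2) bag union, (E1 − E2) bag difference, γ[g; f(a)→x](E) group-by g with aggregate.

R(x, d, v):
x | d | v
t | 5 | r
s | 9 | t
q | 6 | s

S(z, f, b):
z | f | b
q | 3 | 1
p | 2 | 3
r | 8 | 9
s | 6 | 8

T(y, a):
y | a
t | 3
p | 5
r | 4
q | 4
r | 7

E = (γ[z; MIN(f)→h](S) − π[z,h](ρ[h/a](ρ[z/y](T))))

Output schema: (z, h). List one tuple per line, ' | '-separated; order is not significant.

Subexpression sizes:
  S → 4
  γ[z; MIN(f)→h](S) → 4
  T → 5
  ρ[z/y](T) → 5
  ρ[h/a](ρ[z/y](T)) → 5
  π[z,h](ρ[h/a](ρ[z/y](T))) → 5
  (γ[z; MIN(f)→h](S) − π[z,h](ρ[h/a](ρ[z/y](T)))) → 4

== RESULT ==
z | h
p | 2
q | 3
r | 8
s | 6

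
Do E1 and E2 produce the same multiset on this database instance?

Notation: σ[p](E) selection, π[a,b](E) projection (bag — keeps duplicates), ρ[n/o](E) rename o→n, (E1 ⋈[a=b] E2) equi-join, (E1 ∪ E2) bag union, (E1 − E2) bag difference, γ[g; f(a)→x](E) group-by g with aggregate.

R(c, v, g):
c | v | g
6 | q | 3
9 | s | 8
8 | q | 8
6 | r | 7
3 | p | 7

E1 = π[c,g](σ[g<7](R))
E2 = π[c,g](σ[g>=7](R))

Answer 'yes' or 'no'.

E1 per-node cardinality:
  R → 5
  σ[g<7](R) → 1
  π[c,g](σ[g<7](R)) → 1
E2 per-node cardinality:
  R → 5
  σ[g>=7](R) → 4
  π[c,g](σ[g>=7](R)) → 4

E1 result:
c | g
6 | 3
E2 result:
c | g
3 | 7
6 | 7
8 | 8
9 | 8
Witness: (8, 8) appears 0× in E1 but 1× in E2.

no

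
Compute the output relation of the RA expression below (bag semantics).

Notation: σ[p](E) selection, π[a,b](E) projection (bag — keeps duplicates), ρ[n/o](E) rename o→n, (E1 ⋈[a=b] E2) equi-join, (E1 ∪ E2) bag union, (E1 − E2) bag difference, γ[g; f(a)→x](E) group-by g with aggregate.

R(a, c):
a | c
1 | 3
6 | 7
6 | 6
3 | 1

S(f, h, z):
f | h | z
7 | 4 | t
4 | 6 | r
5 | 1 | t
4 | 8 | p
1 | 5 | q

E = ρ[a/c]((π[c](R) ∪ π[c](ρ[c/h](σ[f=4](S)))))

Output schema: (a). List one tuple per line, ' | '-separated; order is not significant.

Per-node cardinality:
  R → 4
  π[c](R) → 4
  S → 5
  σ[f=4](S) → 2
  ρ[c/h](σ[f=4](S)) → 2
  π[c](ρ[c/h](σ[f=4](S))) → 2
  (π[c](R) ∪ π[c](ρ[c/h](σ[f=4](S)))) → 6
  ρ[a/c]((π[c](R) ∪ π[c](ρ[c/h](σ[f=4](S))))) → 6

== RESULT ==
a
1
3
6
6
7
8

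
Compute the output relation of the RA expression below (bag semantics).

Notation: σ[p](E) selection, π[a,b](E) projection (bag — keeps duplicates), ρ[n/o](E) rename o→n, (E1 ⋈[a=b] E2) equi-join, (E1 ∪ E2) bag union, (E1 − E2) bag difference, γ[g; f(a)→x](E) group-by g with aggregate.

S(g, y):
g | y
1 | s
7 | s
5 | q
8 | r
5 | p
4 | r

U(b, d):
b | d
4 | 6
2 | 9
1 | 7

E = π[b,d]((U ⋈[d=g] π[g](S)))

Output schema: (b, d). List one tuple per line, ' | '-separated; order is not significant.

Row counts bottom-up:
  U → 3
  S → 6
  π[g](S) → 6
  (U ⋈[d=g] π[g](S)) → 1
  π[b,d]((U ⋈[d=g] π[g](S))) → 1

== RESULT ==
b | d
1 | 7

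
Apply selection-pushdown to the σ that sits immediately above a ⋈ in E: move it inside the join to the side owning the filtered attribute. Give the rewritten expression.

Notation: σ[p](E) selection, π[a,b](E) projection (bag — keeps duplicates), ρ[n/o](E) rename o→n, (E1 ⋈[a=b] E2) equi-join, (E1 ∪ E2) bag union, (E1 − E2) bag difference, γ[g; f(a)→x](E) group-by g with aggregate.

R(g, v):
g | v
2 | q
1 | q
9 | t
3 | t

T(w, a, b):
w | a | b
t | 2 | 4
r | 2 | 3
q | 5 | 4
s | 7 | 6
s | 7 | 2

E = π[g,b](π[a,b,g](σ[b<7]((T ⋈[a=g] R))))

σ filters on b, owned by the left side.
E' = π[g,b](π[a,b,g]((σ[b<7](T) ⋈[a=g] R)))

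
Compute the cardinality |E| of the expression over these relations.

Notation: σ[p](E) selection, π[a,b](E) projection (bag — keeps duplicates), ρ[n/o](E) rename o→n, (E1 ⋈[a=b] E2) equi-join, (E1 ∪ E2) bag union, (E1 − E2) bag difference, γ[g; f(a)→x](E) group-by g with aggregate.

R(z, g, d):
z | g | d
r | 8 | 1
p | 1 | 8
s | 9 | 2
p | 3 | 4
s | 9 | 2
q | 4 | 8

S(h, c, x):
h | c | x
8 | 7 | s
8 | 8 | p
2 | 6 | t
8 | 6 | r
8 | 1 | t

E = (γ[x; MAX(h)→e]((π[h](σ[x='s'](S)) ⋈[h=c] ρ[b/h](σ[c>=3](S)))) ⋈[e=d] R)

Stepwise |·|:
  S → 5
  σ[x='s'](S) → 1
  π[h](σ[x='s'](S)) → 1
  S → 5
  σ[c>=3](S) → 4
  ρ[b/h](σ[c>=3](S)) → 4
  (π[h](σ[x='s'](S)) ⋈[h=c] ρ[b/h](σ[c>=3](S))) → 1
  γ[x; MAX(h)→e]((π[h](σ[x='s'](S)) ⋈[h=c] ρ[b/h](σ[c>=3](S)))) → 1
  R → 6
  (γ[x; MAX(h)→e]((π[h](σ[x='s'](S)) ⋈[h=c] ρ[b/h](σ[c>=3](S)))) ⋈[e=d] R) → 2

|E| = 2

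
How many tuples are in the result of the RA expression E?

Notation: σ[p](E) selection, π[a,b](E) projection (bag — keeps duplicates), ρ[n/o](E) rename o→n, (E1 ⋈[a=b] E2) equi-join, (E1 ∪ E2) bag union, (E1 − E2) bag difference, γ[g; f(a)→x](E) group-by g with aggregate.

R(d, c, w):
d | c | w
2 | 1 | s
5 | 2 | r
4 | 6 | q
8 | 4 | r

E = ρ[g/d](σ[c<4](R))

Stepwise |·|:
  R → 4
  σ[c<4](R) → 2
  ρ[g/d](σ[c<4](R)) → 2

|E| = 2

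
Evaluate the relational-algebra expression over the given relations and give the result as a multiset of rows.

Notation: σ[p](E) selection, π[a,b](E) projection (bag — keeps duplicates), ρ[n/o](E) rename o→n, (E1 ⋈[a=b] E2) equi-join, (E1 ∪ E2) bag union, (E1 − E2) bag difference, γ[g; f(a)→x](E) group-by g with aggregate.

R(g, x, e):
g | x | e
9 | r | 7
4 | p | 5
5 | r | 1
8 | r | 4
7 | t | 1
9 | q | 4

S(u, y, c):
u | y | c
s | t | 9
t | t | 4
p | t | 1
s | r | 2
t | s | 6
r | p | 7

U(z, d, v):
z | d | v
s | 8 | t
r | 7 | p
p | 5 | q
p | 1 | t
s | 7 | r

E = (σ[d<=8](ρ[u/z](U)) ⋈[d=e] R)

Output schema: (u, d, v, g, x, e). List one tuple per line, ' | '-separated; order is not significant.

Row counts bottom-up:
  U → 5
  ρ[u/z](U) → 5
  σ[d<=8](ρ[u/z](U)) → 5
  R → 6
  (σ[d<=8](ρ[u/z](U)) ⋈[d=e] R) → 5

== RESULT ==
u | d | v | g | x | e
p | 1 | t | 5 | r | 1
p | 1 | t | 7 | t | 1
p | 5 | q | 4 | p | 5
r | 7 | p | 9 | r | 7
s | 7 | r | 9 | r | 7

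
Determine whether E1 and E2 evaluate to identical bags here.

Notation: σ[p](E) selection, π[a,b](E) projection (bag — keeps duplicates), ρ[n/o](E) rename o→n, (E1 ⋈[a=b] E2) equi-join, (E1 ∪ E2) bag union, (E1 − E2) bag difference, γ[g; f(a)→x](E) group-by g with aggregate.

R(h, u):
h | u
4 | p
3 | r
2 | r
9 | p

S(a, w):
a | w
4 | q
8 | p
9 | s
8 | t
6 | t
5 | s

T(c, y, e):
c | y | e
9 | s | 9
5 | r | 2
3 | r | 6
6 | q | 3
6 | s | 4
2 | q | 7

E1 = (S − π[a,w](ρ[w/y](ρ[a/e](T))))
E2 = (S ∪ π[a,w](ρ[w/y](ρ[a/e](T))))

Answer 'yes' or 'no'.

E1 per-node cardinality:
  S → 6
  T → 6
  ρ[a/e](T) → 6
  ρ[w/y](ρ[a/e](T)) → 6
  π[a,w](ρ[w/y](ρ[a/e](T))) → 6
  (S − π[a,w](ρ[w/y](ρ[a/e](T)))) → 5
E2 per-node cardinality:
  S → 6
  T → 6
  ρ[a/e](T) → 6
  ρ[w/y](ρ[a/e](T)) → 6
  π[a,w](ρ[w/y](ρ[a/e](T))) → 6
  (S ∪ π[a,w](ρ[w/y](ρ[a/e](T)))) → 12

E1 result:
a | w
4 | q
5 | s
6 | t
8 | p
8 | t
E2 result:
a | w
2 | r
3 | q
4 | q
4 | s
5 | s
6 | r
6 | t
7 | q
8 | p
8 | t
9 | s
9 | s
Witness: (4, 's') appears 0× in E1 but 1× in E2.

no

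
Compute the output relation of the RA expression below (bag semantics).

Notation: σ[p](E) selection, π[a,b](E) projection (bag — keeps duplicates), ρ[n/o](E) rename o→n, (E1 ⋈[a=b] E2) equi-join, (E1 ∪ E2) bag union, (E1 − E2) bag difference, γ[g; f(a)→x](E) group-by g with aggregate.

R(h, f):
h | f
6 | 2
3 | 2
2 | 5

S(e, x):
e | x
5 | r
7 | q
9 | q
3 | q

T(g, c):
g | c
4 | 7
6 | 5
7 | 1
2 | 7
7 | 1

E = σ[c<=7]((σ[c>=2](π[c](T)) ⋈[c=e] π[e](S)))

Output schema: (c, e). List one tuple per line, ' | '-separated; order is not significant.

Per-node cardinality:
  T → 5
  π[c](T) → 5
  σ[c>=2](π[c](T)) → 3
  S → 4
  π[e](S) → 4
  (σ[c>=2](π[c](T)) ⋈[c=e] π[e](S)) → 3
  σ[c<=7]((σ[c>=2](π[c](T)) ⋈[c=e] π[e](S))) → 3

== RESULT ==
c | e
5 | 5
7 | 7
7 | 7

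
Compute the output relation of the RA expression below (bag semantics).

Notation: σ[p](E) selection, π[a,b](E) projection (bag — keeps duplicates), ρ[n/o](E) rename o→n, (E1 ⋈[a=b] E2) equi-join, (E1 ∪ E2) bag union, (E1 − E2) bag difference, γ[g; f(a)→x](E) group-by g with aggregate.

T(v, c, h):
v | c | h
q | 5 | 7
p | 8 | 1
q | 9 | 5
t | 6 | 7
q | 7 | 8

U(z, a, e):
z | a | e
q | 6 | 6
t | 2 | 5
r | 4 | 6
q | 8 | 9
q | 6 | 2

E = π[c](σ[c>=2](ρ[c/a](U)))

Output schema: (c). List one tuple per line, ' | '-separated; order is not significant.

Stepwise |·|:
  U → 5
  ρ[c/a](U) → 5
  σ[c>=2](ρ[c/a](U)) → 5
  π[c](σ[c>=2](ρ[c/a](U))) → 5

== RESULT ==
c
2
4
6
6
8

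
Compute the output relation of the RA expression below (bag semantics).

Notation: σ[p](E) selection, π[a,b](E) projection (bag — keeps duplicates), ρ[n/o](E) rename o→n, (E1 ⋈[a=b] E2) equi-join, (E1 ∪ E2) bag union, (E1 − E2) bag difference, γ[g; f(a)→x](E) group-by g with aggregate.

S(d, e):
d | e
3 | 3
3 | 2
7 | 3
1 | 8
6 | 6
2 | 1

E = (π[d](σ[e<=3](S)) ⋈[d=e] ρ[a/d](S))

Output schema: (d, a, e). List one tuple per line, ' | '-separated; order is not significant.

Stepwise |·|:
  S → 6
  σ[e<=3](S) → 4
  π[d](σ[e<=3](S)) → 4
  S → 6
  ρ[a/d](S) → 6
  (π[d](σ[e<=3](S)) ⋈[d=e] ρ[a/d](S)) → 5

== RESULT ==
d | a | e
2 | 3 | 2
3 | 3 | 3
3 | 3 | 3
3 | 7 | 3
3 | 7 | 3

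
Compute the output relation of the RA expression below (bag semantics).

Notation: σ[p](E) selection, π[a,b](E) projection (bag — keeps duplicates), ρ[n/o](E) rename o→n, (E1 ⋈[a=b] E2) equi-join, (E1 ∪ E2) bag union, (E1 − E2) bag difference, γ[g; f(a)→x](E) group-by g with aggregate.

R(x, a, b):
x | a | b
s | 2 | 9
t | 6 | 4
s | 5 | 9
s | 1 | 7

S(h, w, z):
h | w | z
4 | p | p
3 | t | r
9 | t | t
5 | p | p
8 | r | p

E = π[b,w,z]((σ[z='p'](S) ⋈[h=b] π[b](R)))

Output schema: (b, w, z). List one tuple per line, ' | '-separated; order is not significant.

Subexpression sizes:
  S → 5
  σ[z='p'](S) → 3
  R → 4
  π[b](R) → 4
  (σ[z='p'](S) ⋈[h=b] π[b](R)) → 1
  π[b,w,z]((σ[z='p'](S) ⋈[h=b] π[b](R))) → 1

== RESULT ==
b | w | z
4 | p | p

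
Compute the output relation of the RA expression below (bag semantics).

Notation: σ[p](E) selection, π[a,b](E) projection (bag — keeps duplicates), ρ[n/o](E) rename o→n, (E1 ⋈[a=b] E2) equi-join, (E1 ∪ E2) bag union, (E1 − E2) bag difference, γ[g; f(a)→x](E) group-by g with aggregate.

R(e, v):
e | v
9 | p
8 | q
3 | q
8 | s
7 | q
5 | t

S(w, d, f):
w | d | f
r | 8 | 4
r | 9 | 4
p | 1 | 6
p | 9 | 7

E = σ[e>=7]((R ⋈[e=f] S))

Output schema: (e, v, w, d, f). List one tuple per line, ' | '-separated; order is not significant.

Per-node cardinality:
  R → 6
  S → 4
  (R ⋈[e=f] S) → 1
  σ[e>=7]((R ⋈[e=f] S)) → 1

== RESULT ==
e | v | w | d | f
7 | q | p | 9 | 7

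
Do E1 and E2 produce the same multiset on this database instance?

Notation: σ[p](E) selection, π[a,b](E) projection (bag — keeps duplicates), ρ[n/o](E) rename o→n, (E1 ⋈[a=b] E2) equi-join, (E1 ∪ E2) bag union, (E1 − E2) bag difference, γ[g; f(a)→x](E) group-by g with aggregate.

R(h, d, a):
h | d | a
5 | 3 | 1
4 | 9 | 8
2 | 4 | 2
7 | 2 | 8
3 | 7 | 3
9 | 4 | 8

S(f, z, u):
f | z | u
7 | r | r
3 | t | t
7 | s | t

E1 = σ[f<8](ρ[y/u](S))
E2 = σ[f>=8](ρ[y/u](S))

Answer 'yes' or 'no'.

E1 per-node cardinality:
  S → 3
  ρ[y/u](S) → 3
  σ[f<8](ρ[y/u](S)) → 3
E2 per-node cardinality:
  S → 3
  ρ[y/u](S) → 3
  σ[f>=8](ρ[y/u](S)) → 0

E1 result:
f | z | y
3 | t | t
7 | r | r
7 | s | t
E2 result:
f | z | y
(0 rows)
Witness: (3, 't', 't') appears 1× in E1 but 0× in E2.

no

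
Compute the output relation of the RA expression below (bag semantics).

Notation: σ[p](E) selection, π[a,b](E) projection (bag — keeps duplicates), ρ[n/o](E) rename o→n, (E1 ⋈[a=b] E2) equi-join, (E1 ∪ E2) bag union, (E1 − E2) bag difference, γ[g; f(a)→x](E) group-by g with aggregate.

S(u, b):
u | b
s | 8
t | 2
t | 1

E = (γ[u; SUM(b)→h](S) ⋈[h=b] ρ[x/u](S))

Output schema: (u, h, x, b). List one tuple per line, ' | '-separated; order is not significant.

Per-node cardinality:
  S → 3
  γ[u; SUM(b)→h](S) → 2
  S → 3
  ρ[x/u](S) → 3
  (γ[u; SUM(b)→h](S) ⋈[h=b] ρ[x/u](S)) → 1

== RESULT ==
u | h | x | b
s | 8 | s | 8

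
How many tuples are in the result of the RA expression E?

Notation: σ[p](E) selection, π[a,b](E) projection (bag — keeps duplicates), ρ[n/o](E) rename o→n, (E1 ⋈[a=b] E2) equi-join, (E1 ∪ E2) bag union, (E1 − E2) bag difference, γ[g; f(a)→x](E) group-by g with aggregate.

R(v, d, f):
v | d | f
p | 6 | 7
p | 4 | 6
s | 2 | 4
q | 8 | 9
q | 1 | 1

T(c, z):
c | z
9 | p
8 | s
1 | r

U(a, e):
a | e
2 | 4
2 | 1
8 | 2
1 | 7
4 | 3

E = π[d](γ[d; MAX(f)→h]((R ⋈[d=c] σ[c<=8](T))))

Stepwise |·|:
  R → 5
  T → 3
  σ[c<=8](T) → 2
  (R ⋈[d=c] σ[c<=8](T)) → 2
  γ[d; MAX(f)→h]((R ⋈[d=c] σ[c<=8](T))) → 2
  π[d](γ[d; MAX(f)→h]((R ⋈[d=c] σ[c<=8](T)))) → 2

|E| = 2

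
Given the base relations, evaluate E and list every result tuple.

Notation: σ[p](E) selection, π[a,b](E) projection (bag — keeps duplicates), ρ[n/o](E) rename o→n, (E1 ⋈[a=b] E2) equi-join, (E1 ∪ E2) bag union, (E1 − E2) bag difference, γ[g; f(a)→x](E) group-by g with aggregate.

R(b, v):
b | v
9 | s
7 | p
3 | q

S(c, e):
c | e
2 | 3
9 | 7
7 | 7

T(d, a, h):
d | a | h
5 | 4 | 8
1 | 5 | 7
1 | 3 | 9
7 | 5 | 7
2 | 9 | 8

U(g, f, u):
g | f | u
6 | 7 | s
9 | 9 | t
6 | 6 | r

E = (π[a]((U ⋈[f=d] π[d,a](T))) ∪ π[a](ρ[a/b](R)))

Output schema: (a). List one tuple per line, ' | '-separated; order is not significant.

Row counts bottom-up:
  U → 3
  T → 5
  π[d,a](T) → 5
  (U ⋈[f=d] π[d,a](T)) → 1
  π[a]((U ⋈[f=d] π[d,a](T))) → 1
  R → 3
  ρ[a/b](R) → 3
  π[a](ρ[a/b](R)) → 3
  (π[a]((U ⋈[f=d] π[d,a](T))) ∪ π[a](ρ[a/b](R))) → 4

== RESULT ==
a
3
5
7
9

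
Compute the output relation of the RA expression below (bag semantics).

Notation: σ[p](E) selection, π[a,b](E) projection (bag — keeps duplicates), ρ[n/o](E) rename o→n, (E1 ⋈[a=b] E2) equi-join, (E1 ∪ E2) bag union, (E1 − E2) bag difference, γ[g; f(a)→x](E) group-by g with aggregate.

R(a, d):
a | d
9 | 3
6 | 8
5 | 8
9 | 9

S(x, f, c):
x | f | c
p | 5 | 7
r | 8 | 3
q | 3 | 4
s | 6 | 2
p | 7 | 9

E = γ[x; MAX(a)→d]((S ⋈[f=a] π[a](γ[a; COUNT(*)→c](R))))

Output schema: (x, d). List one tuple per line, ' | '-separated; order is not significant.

Subexpression sizes:
  S → 5
  R → 4
  γ[a; COUNT(*)→c](R) → 3
  π[a](γ[a; COUNT(*)→c](R)) → 3
  (S ⋈[f=a] π[a](γ[a; COUNT(*)→c](R))) → 2
  γ[x; MAX(a)→d]((S ⋈[f=a] π[a](γ[a; COUNT(*)→c](R)))) → 2

== RESULT ==
x | d
p | 5
s | 6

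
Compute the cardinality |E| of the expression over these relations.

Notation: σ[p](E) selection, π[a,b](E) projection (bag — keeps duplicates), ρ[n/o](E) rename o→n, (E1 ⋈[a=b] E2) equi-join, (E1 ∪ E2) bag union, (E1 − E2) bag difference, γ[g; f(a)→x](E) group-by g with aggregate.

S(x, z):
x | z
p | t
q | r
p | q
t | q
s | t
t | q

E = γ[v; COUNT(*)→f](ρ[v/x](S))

Subexpression sizes:
  S → 6
  ρ[v/x](S) → 6
  γ[v; COUNT(*)→f](ρ[v/x](S)) → 4

|E| = 4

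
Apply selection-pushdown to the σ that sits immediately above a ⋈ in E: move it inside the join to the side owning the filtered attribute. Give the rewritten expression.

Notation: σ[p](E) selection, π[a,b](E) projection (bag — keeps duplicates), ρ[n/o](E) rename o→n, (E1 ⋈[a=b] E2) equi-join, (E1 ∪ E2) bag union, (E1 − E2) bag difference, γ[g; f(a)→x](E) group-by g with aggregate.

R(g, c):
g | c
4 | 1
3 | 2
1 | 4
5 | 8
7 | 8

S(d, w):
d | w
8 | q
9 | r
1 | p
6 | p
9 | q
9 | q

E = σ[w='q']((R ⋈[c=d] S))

σ filters on w, owned by the right side.
E' = (R ⋈[c=d] σ[w='q'](S))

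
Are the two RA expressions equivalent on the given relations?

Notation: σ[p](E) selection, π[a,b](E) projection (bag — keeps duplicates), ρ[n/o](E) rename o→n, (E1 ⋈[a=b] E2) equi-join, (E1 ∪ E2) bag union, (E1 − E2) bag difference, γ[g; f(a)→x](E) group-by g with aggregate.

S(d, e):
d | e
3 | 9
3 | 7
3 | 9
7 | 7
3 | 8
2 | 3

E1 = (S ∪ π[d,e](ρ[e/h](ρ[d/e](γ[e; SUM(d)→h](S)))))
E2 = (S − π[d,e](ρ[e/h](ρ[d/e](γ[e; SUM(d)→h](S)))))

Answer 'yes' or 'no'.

E1 subexpression sizes:
  S → 6
  S → 6
  γ[e; SUM(d)→h](S) → 4
  ρ[d/e](γ[e; SUM(d)→h](S)) → 4
  ρ[e/h](ρ[d/e](γ[e; SUM(d)→h](S))) → 4
  π[d,e](ρ[e/h](ρ[d/e](γ[e; SUM(d)→h](S)))) → 4
  (S ∪ π[d,e](ρ[e/h](ρ[d/e](γ[e; SUM(d)→h](S))))) → 10
E2 subexpression sizes:
  S → 6
  S → 6
  γ[e; SUM(d)→h](S) → 4
  ρ[d/e](γ[e; SUM(d)→h](S)) → 4
  ρ[e/h](ρ[d/e](γ[e; SUM(d)→h](S))) → 4
  π[d,e](ρ[e/h](ρ[d/e](γ[e; SUM(d)→h](S)))) → 4
  (S − π[d,e](ρ[e/h](ρ[d/e](γ[e; SUM(d)→h](S))))) → 6

E1 result:
d | e
2 | 3
3 | 2
3 | 7
3 | 8
3 | 9
3 | 9
7 | 7
7 | 10
8 | 3
9 | 6
E2 result:
d | e
2 | 3
3 | 7
3 | 8
3 | 9
3 | 9
7 | 7
Witness: (7, 10) appears 1× in E1 but 0× in E2.

no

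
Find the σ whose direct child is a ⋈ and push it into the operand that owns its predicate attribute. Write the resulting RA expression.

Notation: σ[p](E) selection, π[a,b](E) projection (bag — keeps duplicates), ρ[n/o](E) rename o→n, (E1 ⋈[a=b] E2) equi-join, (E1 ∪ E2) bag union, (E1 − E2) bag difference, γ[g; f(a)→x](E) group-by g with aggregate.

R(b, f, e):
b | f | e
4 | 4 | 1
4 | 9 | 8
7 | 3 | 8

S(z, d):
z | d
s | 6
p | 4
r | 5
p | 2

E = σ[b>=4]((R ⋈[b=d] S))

σ filters on b, owned by the left side.
E' = (σ[b>=4](R) ⋈[b=d] S)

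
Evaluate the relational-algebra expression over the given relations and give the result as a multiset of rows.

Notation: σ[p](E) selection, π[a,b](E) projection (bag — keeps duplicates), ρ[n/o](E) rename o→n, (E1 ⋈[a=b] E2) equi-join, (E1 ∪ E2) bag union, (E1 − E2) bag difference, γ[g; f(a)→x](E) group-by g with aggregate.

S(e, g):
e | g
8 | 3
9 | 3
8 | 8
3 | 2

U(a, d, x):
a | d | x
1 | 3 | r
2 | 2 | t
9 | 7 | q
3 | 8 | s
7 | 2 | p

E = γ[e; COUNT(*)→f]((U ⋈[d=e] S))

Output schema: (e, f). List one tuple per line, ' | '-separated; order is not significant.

Row counts bottom-up:
  U → 5
  S → 4
  (U ⋈[d=e] S) → 3
  γ[e; COUNT(*)→f]((U ⋈[d=e] S)) → 2

== RESULT ==
e | f
3 | 1
8 | 2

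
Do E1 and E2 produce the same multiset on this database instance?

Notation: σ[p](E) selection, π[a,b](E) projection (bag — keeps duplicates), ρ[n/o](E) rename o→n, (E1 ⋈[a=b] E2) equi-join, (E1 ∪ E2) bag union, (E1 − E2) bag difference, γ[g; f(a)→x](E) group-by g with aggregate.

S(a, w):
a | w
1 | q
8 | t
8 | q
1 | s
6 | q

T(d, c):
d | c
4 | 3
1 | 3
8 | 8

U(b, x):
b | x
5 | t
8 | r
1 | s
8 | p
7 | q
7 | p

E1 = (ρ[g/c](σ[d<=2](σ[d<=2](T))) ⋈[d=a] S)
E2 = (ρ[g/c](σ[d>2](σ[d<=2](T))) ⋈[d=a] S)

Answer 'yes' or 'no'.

E1 stepwise |·|:
  T → 3
  σ[d<=2](T) → 1
  σ[d<=2](σ[d<=2](T)) → 1
  ρ[g/c](σ[d<=2](σ[d<=2](T))) → 1
  S → 5
  (ρ[g/c](σ[d<=2](σ[d<=2](T))) ⋈[d=a] S) → 2
E2 stepwise |·|:
  T → 3
  σ[d<=2](T) → 1
  σ[d>2](σ[d<=2](T)) → 0
  ρ[g/c](σ[d>2](σ[d<=2](T))) → 0
  S → 5
  (ρ[g/c](σ[d>2](σ[d<=2](T))) ⋈[d=a] S) → 0

E1 result:
d | g | a | w
1 | 3 | 1 | q
1 | 3 | 1 | s
E2 result:
d | g | a | w
(0 rows)
Witness: (1, 3, 1, 's') appears 1× in E1 but 0× in E2.

no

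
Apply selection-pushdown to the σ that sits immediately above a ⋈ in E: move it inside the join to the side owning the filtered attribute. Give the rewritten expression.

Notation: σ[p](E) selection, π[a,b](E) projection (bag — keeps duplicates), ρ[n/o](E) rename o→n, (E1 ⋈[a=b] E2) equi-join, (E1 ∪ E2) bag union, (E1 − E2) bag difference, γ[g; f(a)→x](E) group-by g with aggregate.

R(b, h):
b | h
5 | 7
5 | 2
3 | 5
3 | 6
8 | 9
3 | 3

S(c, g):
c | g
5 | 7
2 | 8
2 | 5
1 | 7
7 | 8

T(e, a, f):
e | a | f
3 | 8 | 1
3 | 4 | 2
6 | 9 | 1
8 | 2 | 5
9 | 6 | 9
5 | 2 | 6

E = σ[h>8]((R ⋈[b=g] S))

σ filters on h, owned by the left side.
E' = (σ[h>8](R) ⋈[b=g] S)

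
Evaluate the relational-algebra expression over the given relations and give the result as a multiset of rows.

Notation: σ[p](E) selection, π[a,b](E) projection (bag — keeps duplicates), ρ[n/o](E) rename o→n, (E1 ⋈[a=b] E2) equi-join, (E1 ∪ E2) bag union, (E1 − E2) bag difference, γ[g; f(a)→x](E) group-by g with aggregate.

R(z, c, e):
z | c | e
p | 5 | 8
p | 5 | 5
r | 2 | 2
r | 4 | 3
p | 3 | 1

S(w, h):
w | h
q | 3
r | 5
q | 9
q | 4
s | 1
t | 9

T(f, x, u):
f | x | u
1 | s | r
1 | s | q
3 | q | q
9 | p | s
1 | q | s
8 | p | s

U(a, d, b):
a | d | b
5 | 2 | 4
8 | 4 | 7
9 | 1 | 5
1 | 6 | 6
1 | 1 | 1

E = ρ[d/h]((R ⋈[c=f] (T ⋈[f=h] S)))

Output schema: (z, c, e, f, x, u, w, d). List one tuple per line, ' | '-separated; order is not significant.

Row counts bottom-up:
  R → 5
  T → 6
  S → 6
  (T ⋈[f=h] S) → 6
  (R ⋈[c=f] (T ⋈[f=h] S)) → 1
  ρ[d/h]((R ⋈[c=f] (T ⋈[f=h] S))) → 1

== RESULT ==
z | c | e | f | x | u | w | d
p | 3 | 1 | 3 | q | q | q | 3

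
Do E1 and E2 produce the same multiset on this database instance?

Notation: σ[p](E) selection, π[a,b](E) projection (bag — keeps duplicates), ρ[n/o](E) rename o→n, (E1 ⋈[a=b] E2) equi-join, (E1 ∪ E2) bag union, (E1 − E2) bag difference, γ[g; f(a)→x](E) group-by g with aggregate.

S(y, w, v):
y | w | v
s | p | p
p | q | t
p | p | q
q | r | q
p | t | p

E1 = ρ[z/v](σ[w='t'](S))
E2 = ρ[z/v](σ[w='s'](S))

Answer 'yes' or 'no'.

E1 row counts bottom-up:
  S → 5
  σ[w='t'](S) → 1
  ρ[z/v](σ[w='t'](S)) → 1
E2 row counts bottom-up:
  S → 5
  σ[w='s'](S) → 0
  ρ[z/v](σ[w='s'](S)) → 0

E1 result:
y | w | z
p | t | p
E2 result:
y | w | z
(0 rows)
Witness: ('p', 't', 'p') appears 1× in E1 but 0× in E2.

no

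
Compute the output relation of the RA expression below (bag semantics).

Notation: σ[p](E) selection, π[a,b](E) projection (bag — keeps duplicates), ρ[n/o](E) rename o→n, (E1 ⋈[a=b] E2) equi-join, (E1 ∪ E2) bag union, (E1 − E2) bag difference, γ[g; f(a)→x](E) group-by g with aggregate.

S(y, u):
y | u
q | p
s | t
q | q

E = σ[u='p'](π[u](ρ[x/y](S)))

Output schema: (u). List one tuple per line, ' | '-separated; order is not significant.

Subexpression sizes:
  S → 3
  ρ[x/y](S) → 3
  π[u](ρ[x/y](S)) → 3
  σ[u='p'](π[u](ρ[x/y](S))) → 1

== RESULT ==
u
p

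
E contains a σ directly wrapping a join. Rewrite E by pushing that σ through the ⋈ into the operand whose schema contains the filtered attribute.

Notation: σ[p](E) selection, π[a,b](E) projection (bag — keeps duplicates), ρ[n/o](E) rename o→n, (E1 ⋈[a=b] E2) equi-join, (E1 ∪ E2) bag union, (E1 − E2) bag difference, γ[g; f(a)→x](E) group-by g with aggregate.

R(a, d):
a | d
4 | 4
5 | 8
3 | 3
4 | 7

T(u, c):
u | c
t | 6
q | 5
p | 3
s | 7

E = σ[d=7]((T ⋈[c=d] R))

σ filters on d, owned by the right side.
E' = (T ⋈[c=d] σ[d=7](R))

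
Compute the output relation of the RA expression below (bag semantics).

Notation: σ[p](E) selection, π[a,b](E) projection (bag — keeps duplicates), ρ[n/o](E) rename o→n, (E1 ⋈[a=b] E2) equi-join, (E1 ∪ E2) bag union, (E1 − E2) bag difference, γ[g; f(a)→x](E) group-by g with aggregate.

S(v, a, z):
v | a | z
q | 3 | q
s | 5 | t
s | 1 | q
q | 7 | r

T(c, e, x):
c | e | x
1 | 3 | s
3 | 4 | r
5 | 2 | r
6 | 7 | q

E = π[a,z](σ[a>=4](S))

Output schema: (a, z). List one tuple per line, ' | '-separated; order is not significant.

Subexpression sizes:
  S → 4
  σ[a>=4](S) → 2
  π[a,z](σ[a>=4](S)) → 2

== RESULT ==
a | z
5 | t
7 | r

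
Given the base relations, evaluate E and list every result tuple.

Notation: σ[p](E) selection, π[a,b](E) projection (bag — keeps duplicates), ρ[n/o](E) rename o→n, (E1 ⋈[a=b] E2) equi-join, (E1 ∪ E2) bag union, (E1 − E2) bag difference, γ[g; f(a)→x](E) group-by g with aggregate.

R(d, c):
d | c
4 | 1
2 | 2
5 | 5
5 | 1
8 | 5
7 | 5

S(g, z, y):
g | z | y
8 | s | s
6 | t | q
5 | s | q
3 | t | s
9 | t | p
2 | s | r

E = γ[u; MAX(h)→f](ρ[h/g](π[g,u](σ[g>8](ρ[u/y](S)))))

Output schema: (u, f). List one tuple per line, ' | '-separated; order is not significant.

Stepwise |·|:
  S → 6
  ρ[u/y](S) → 6
  σ[g>8](ρ[u/y](S)) → 1
  π[g,u](σ[g>8](ρ[u/y](S))) → 1
  ρ[h/g](π[g,u](σ[g>8](ρ[u/y](S)))) → 1
  γ[u; MAX(h)→f](ρ[h/g](π[g,u](σ[g>8](ρ[u/y](S))))) → 1

== RESULT ==
u | f
p | 9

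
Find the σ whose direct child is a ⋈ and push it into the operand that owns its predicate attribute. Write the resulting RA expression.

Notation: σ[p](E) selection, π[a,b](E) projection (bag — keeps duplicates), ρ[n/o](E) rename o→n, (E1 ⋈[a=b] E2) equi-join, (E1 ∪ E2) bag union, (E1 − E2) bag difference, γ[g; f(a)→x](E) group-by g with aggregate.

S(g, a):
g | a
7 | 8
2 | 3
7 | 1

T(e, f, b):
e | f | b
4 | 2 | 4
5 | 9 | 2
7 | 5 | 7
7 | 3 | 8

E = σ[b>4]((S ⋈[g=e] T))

σ filters on b, owned by the right side.
E' = (S ⋈[g=e] σ[b>4](T))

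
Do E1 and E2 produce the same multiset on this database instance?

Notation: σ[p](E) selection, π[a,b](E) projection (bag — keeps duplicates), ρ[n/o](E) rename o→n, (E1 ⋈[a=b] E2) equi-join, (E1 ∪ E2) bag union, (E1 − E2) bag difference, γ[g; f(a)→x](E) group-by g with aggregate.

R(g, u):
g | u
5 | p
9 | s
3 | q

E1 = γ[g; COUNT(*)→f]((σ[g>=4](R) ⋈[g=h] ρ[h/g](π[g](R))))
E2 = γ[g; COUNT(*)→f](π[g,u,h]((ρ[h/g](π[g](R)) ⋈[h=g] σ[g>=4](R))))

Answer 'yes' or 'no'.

E1 stepwise |·|:
  R → 3
  σ[g>=4](R) → 2
  R → 3
  π[g](R) → 3
  ρ[h/g](π[g](R)) → 3
  (σ[g>=4](R) ⋈[g=h] ρ[h/g](π[g](R))) → 2
  γ[g; COUNT(*)→f]((σ[g>=4](R) ⋈[g=h] ρ[h/g](π[g](R)))) → 2
E2 stepwise |·|:
  R → 3
  π[g](R) → 3
  ρ[h/g](π[g](R)) → 3
  R → 3
  σ[g>=4](R) → 2
  (ρ[h/g](π[g](R)) ⋈[h=g] σ[g>=4](R)) → 2
  π[g,u,h]((ρ[h/g](π[g](R)) ⋈[h=g] σ[g>=4](R))) → 2
  γ[g; COUNT(*)→f](π[g,u,h]((ρ[h/g](π[g](R)) ⋈[h=g] σ[g>=4](R)))) → 2

E1 and E2 produce the same multiset:
g | f
5 | 1
9 | 1

yes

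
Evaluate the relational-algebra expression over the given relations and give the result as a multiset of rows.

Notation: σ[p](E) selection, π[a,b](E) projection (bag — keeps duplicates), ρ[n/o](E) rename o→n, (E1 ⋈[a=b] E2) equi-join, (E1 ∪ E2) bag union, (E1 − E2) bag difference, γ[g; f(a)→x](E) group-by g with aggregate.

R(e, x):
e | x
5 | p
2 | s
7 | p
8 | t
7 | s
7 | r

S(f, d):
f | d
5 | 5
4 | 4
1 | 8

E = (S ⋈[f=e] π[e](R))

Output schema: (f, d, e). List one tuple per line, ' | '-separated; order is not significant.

Row counts bottom-up:
  S → 3
  R → 6
  π[e](R) → 6
  (S ⋈[f=e] π[e](R)) → 1

== RESULT ==
f | d | e
5 | 5 | 5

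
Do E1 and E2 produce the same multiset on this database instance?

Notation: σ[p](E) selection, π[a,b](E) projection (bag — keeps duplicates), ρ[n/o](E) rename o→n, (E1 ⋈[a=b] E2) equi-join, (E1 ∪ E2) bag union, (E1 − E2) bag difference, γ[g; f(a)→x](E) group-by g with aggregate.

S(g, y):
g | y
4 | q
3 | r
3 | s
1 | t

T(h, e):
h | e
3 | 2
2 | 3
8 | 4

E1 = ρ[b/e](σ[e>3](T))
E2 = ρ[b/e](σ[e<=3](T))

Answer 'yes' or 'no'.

E1 stepwise |·|:
  T → 3
  σ[e>3](T) → 1
  ρ[b/e](σ[e>3](T)) → 1
E2 stepwise |·|:
  T → 3
  σ[e<=3](T) → 2
  ρ[b/e](σ[e<=3](T)) → 2

E1 result:
h | b
8 | 4
E2 result:
h | b
2 | 3
3 | 2
Witness: (2, 3) appears 0× in E1 but 1× in E2.

no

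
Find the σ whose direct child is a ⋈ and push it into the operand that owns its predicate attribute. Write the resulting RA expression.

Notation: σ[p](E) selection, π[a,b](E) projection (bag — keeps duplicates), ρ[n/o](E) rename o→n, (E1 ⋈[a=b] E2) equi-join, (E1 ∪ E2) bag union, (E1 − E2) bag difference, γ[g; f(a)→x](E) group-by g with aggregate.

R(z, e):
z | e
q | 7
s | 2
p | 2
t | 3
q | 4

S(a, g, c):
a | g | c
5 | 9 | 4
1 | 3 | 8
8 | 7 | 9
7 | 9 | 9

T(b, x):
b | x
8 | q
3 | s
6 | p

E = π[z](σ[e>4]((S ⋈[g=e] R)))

σ filters on e, owned by the right side.
E' = π[z]((S ⋈[g=e] σ[e>4](R)))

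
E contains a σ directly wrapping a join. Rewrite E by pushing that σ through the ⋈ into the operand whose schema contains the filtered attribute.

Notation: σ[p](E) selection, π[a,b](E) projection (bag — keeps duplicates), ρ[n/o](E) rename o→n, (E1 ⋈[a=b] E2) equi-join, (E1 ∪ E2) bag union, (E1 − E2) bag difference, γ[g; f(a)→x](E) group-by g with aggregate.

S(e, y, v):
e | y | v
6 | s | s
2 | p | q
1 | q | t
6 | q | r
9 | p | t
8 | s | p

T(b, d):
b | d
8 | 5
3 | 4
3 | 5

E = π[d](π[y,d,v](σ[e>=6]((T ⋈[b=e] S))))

σ filters on e, owned by the right side.
E' = π[d](π[y,d,v]((T ⋈[b=e] σ[e>=6](S))))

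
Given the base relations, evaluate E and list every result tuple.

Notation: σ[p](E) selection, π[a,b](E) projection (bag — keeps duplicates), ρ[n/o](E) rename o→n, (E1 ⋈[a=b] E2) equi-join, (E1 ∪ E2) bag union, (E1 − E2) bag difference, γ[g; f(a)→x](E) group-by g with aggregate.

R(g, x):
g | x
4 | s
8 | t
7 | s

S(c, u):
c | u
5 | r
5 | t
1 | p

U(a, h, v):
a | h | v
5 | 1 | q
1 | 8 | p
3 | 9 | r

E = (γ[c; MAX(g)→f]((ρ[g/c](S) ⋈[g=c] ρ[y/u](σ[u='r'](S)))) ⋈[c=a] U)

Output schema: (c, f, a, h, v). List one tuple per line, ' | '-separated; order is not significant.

Row counts bottom-up:
  S → 3
  ρ[g/c](S) → 3
  S → 3
  σ[u='r'](S) → 1
  ρ[y/u](σ[u='r'](S)) → 1
  (ρ[g/c](S) ⋈[g=c] ρ[y/u](σ[u='r'](S))) → 2
  γ[c; MAX(g)→f]((ρ[g/c](S) ⋈[g=c] ρ[y/u](σ[u='r'](S)))) → 1
  U → 3
  (γ[c; MAX(g)→f]((ρ[g/c](S) ⋈[g=c] ρ[y/u](σ[u='r'](S)))) ⋈[c=a] U) → 1

== RESULT ==
c | f | a | h | v
5 | 5 | 5 | 1 | q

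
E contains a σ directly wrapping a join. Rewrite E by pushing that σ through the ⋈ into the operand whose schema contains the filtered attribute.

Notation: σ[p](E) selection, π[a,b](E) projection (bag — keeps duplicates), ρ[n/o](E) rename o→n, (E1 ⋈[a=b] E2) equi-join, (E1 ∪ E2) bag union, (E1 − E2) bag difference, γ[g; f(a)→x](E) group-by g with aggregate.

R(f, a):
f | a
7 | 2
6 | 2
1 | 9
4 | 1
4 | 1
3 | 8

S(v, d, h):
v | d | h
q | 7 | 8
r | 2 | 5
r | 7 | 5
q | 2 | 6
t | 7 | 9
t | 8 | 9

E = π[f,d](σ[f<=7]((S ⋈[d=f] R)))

σ filters on f, owned by the right side.
E' = π[f,d]((S ⋈[d=f] σ[f<=7](R)))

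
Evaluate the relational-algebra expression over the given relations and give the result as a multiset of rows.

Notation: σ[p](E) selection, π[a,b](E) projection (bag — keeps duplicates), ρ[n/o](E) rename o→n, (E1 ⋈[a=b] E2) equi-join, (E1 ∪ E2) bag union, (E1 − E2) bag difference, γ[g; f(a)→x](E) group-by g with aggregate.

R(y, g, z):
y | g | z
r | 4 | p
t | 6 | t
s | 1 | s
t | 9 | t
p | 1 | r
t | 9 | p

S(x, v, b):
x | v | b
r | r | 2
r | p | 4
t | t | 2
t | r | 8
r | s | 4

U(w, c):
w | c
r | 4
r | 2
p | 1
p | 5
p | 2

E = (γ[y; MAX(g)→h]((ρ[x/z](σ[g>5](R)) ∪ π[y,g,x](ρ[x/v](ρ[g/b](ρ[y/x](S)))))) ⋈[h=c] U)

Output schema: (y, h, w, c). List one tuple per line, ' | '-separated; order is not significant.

Row counts bottom-up:
  R → 6
  σ[g>5](R) → 3
  ρ[x/z](σ[g>5](R)) → 3
  S → 5
  ρ[y/x](S) → 5
  ρ[g/b](ρ[y/x](S)) → 5
  ρ[x/v](ρ[g/b](ρ[y/x](S))) → 5
  π[y,g,x](ρ[x/v](ρ[g/b](ρ[y/x](S)))) → 5
  (ρ[x/z](σ[g>5](R)) ∪ π[y,g,x](ρ[x/v](ρ[g/b](ρ[y/x](S))))) → 8
  γ[y; MAX(g)→h]((ρ[x/z](σ[g>5](R)) ∪ π[y,g,x](ρ[x/v](ρ[g/b](ρ[y/x](S)))))) → 2
  U → 5
  (γ[y; MAX(g)→h]((ρ[x/z](σ[g>5](R)) ∪ π[y,g,x](ρ[x/v](ρ[g/b](ρ[y/x](S)))))) ⋈[h=c] U) → 1

== RESULT ==
y | h | w | c
r | 4 | r | 4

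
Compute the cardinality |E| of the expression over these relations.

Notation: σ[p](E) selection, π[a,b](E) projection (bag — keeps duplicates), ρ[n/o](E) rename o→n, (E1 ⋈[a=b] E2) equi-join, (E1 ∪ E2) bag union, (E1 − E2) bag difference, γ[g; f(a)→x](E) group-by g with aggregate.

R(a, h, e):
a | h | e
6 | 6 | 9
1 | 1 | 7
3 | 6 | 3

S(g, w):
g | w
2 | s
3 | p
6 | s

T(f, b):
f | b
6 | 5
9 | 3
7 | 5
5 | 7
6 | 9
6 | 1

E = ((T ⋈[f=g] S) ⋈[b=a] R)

Row counts bottom-up:
  T → 6
  S → 3
  (T ⋈[f=g] S) → 3
  R → 3
  ((T ⋈[f=g] S) ⋈[b=a] R) → 1

|E| = 1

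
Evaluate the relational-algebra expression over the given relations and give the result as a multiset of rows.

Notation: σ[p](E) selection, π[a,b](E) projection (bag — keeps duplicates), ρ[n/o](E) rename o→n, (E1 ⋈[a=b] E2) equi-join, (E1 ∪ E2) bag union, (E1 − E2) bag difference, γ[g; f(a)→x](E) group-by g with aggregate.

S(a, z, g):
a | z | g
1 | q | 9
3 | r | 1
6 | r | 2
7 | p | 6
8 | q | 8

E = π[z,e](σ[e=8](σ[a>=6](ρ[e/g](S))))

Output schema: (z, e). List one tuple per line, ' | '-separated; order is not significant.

Subexpression sizes:
  S → 5
  ρ[e/g](S) → 5
  σ[a>=6](ρ[e/g](S)) → 3
  σ[e=8](σ[a>=6](ρ[e/g](S))) → 1
  π[z,e](σ[e=8](σ[a>=6](ρ[e/g](S)))) → 1

== RESULT ==
z | e
q | 8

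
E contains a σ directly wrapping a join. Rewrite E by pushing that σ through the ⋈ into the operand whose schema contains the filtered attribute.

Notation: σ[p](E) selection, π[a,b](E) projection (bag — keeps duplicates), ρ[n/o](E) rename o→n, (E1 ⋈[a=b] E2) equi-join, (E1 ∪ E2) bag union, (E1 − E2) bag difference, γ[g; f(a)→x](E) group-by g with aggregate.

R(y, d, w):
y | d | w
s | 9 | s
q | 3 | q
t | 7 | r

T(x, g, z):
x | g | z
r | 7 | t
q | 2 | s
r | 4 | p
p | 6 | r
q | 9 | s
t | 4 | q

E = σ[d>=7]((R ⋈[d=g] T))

σ filters on d, owned by the left side.
E' = (σ[d>=7](R) ⋈[d=g] T)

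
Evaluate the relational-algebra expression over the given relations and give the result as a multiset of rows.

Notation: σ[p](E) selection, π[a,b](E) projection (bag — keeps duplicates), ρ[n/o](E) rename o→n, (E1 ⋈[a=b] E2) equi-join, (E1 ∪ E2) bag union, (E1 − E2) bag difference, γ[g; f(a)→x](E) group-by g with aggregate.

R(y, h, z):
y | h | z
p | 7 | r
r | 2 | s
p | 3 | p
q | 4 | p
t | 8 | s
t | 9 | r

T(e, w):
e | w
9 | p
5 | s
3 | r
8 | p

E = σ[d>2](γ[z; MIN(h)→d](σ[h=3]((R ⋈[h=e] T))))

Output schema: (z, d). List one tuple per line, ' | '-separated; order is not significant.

Row counts bottom-up:
  R → 6
  T → 4
  (R ⋈[h=e] T) → 3
  σ[h=3]((R ⋈[h=e] T)) → 1
  γ[z; MIN(h)→d](σ[h=3]((R ⋈[h=e] T))) → 1
  σ[d>2](γ[z; MIN(h)→d](σ[h=3]((R ⋈[h=e] T)))) → 1

== RESULT ==
z | d
p | 3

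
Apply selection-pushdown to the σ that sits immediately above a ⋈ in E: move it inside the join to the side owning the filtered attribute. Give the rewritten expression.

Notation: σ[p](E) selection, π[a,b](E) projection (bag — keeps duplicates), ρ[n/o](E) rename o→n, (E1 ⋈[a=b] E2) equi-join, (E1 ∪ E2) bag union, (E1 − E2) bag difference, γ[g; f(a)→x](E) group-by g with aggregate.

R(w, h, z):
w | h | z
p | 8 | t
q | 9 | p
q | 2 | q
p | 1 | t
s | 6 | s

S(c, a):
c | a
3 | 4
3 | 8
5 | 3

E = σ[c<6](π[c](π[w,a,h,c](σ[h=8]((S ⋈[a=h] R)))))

σ filters on h, owned by the right side.
E' = σ[c<6](π[c](π[w,a,h,c]((S ⋈[a=h] σ[h=8](R)))))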